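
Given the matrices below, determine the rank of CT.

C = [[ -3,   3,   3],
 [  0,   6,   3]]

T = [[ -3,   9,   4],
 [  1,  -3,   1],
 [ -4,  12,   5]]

2

First compute CT:
[[  0,   0,   6],
 [ -6,  18,  21]]
Now row reduce the product.
Swap R1 ↔ R2
2 nonzero rows, so rank(CT) = 2.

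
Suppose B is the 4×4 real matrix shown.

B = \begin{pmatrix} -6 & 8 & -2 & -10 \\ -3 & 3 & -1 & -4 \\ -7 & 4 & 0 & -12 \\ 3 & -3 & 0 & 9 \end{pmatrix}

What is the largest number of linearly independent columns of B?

Row reduce to echelon form.
R2 ← R2 − (1/2)·R1: [0, -1, 0, 1]
R3 ← R3 − (7/6)·R1: [0, -16/3, 7/3, -1/3]
R4 ← R4 + (1/2)·R1: [0, 1, -1, 4]
R3 ← R3 − (16/3)·R2: [0, 0, 7/3, -17/3]
R4 ← R4 + R2: [0, 0, -1, 5]
R4 ← R4 + (3/7)·R3: [0, 0, 0, 18/7]
Echelon form has 4 nonzero rows, so rank(B) = 4.
The rank gives the maximum number of linearly independent columns: 4.

4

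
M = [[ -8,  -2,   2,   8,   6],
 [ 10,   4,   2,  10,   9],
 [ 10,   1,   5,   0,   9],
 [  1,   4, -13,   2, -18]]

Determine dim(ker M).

1

Row reduce to echelon form.
R2 ← R2 + (5/4)·R1: [0, 3/2, 9/2, 20, 33/2]
R3 ← R3 + (5/4)·R1: [0, -3/2, 15/2, 10, 33/2]
R4 ← R4 + (1/8)·R1: [0, 15/4, -51/4, 3, -69/4]
R3 ← R3 + R2: [0, 0, 12, 30, 33]
R4 ← R4 − (5/2)·R2: [0, 0, -24, -47, -117/2]
R4 ← R4 + (2)·R3: [0, 0, 0, 13, 15/2]
4 nonzero rows, so rank(M) = 4.
M has 5 columns; by rank–nullity, nullity = 5 − 4 = 1.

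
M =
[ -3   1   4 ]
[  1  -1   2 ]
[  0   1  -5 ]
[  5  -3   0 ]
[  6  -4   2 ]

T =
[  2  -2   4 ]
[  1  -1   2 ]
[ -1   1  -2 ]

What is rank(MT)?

First compute MT:
[[ -9,   9, -18],
 [ -1,   1,  -2],
 [  6,  -6,  12],
 [  7,  -7,  14],
 [  6,  -6,  12]]
Now row reduce the product.
R2 ← R2 − (1/9)·R1: [0, 0, 0]
R3 ← R3 + (2/3)·R1: [0, 0, 0]
R4 ← R4 + (7/9)·R1: [0, 0, 0]
R5 ← R5 + (2/3)·R1: [0, 0, 0]
1 nonzero row, so rank(MT) = 1.

1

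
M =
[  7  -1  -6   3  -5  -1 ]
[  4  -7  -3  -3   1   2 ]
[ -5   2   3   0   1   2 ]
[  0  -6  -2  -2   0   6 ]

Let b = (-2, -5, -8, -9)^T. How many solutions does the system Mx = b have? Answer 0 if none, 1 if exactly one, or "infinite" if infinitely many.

Row reduce the augmented matrix [M | b].
R2 ← R2 − (4/7)·R1: [0, -45/7, 3/7, -33/7, 27/7, 18/7, -27/7]
R3 ← R3 + (5/7)·R1: [0, 9/7, -9/7, 15/7, -18/7, 9/7, -66/7]
R3 ← R3 + (1/5)·R2: [0, 0, -6/5, 6/5, -9/5, 9/5, -51/5]
R4 ← R4 − (14/15)·R2: [0, 0, -12/5, 12/5, -18/5, 18/5, -27/5]
R4 ← R4 − (2)·R3: [0, 0, 0, 0, 0, 0, 15]
The echelon form has 4 nonzero rows; the last pivot sits in the augmented column, so rank(M) = 3 but rank([M|b]) = 4.
Since the ranks differ, the system is inconsistent.
It has no solutions.

0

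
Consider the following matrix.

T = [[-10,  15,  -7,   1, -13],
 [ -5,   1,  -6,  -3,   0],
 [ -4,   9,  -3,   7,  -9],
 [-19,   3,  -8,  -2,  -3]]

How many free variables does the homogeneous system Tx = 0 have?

1

Row reduce to echelon form.
R2 ← R2 − (1/2)·R1: [0, -13/2, -5/2, -7/2, 13/2]
R3 ← R3 − (2/5)·R1: [0, 3, -1/5, 33/5, -19/5]
R4 ← R4 − (19/10)·R1: [0, -51/2, 53/10, -39/10, 217/10]
R3 ← R3 + (6/13)·R2: [0, 0, -88/65, 324/65, -4/5]
R4 ← R4 − (51/13)·R2: [0, 0, 982/65, 639/65, -19/5]
R4 ← R4 + (491/44)·R3: [0, 0, 0, 720/11, -140/11]
4 nonzero rows, so rank(T) = 4.
T has 5 columns; by rank–nullity, nullity = 5 − 4 = 1.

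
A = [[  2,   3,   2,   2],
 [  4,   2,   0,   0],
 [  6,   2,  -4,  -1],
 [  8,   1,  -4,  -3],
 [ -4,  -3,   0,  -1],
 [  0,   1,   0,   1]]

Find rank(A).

Row reduce to echelon form.
R2 ← R2 − (2)·R1: [0, -4, -4, -4]
R3 ← R3 − (3)·R1: [0, -7, -10, -7]
R4 ← R4 − (4)·R1: [0, -11, -12, -11]
R5 ← R5 + (2)·R1: [0, 3, 4, 3]
R3 ← R3 − (7/4)·R2: [0, 0, -3, 0]
R4 ← R4 − (11/4)·R2: [0, 0, -1, 0]
R5 ← R5 + (3/4)·R2: [0, 0, 1, 0]
R6 ← R6 + (1/4)·R2: [0, 0, -1, 0]
R4 ← R4 − (1/3)·R3: [0, 0, 0, 0]
R5 ← R5 + (1/3)·R3: [0, 0, 0, 0]
R6 ← R6 − (1/3)·R3: [0, 0, 0, 0]
Echelon form has 3 nonzero rows, so rank(A) = 3.

3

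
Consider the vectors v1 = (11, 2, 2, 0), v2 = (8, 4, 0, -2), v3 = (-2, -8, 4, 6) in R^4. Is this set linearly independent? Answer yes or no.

no

Form the matrix with these vectors as rows and row reduce.
R2 ← R2 − (8/11)·R1: [0, 28/11, -16/11, -2]
R3 ← R3 + (2/11)·R1: [0, -84/11, 48/11, 6]
R3 ← R3 + (3)·R2: [0, 0, 0, 0]
2 nonzero rows, so the 3 vectors span a space of dimension 2.
Since 2 < 3, the vectors are linearly dependent.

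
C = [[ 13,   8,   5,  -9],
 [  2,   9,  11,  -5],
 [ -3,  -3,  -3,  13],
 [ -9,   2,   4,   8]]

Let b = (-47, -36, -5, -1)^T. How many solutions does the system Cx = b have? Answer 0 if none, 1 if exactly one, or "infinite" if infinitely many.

1

Row reduce the augmented matrix [C | b].
R2 ← R2 − (2/13)·R1: [0, 101/13, 133/13, -47/13, -374/13]
R3 ← R3 + (3/13)·R1: [0, -15/13, -24/13, 142/13, -206/13]
R4 ← R4 + (9/13)·R1: [0, 98/13, 97/13, 23/13, -436/13]
R3 ← R3 + (15/101)·R2: [0, 0, -33/101, 1049/101, -2032/101]
R4 ← R4 − (98/101)·R2: [0, 0, -249/101, 533/101, -568/101]
R4 ← R4 − (83/11)·R3: [0, 0, 0, -804/11, 1608/11]
The echelon form has 4 nonzero rows, and every pivot lies in the first 4 columns, so rank(C) = rank([C|b]) = 4.
The system is consistent.
rank = 4 = number of unknowns, so the solution is unique.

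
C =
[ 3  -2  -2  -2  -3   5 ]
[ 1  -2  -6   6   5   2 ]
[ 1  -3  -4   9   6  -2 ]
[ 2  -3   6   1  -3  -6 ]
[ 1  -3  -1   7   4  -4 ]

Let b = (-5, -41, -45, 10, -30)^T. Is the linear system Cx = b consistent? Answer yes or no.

Row reduce the augmented matrix [C | b].
R2 ← R2 − (1/3)·R1: [0, -4/3, -16/3, 20/3, 6, 1/3, -118/3]
R3 ← R3 − (1/3)·R1: [0, -7/3, -10/3, 29/3, 7, -11/3, -130/3]
R4 ← R4 − (2/3)·R1: [0, -5/3, 22/3, 7/3, -1, -28/3, 40/3]
R5 ← R5 − (1/3)·R1: [0, -7/3, -1/3, 23/3, 5, -17/3, -85/3]
R3 ← R3 − (7/4)·R2: [0, 0, 6, -2, -7/2, -17/4, 51/2]
R4 ← R4 − (5/4)·R2: [0, 0, 14, -6, -17/2, -39/4, 125/2]
R5 ← R5 − (7/4)·R2: [0, 0, 9, -4, -11/2, -25/4, 81/2]
R4 ← R4 − (7/3)·R3: [0, 0, 0, -4/3, -1/3, 1/6, 3]
R5 ← R5 − (3/2)·R3: [0, 0, 0, -1, -1/4, 1/8, 9/4]
R5 ← R5 − (3/4)·R4: [0, 0, 0, 0, 0, 0, 0]
The echelon form has 4 nonzero rows, and every pivot lies in the first 6 columns, so rank(C) = rank([C|b]) = 4.
The system is consistent.

yes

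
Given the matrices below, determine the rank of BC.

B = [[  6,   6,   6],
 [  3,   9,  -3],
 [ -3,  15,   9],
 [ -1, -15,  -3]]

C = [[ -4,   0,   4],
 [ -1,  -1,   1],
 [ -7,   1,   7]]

First compute BC:
[[-72,   0,  72],
 [  0, -12,   0],
 [-66,  -6,  66],
 [ 40,  12, -40]]
Now row reduce the product.
R3 ← R3 − (11/12)·R1: [0, -6, 0]
R4 ← R4 + (5/9)·R1: [0, 12, 0]
R3 ← R3 − (1/2)·R2: [0, 0, 0]
R4 ← R4 + R2: [0, 0, 0]
2 nonzero rows, so rank(BC) = 2.

2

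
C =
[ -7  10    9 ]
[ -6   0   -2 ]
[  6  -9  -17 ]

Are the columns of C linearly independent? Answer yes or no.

Row reduce C to echelon form.
R2 ← R2 − (6/7)·R1: [0, -60/7, -68/7]
R3 ← R3 + (6/7)·R1: [0, -3/7, -65/7]
R3 ← R3 − (1/20)·R2: [0, 0, -44/5]
3 pivots among 3 columns.
Every column is a pivot column, so the columns are linearly independent.

yes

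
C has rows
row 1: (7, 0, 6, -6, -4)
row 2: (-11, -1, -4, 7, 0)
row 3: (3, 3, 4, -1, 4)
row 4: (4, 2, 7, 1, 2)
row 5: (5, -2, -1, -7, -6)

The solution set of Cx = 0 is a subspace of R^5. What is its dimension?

0

Row reduce to echelon form.
R2 ← R2 + (11/7)·R1: [0, -1, 38/7, -17/7, -44/7]
R3 ← R3 − (3/7)·R1: [0, 3, 10/7, 11/7, 40/7]
R4 ← R4 − (4/7)·R1: [0, 2, 25/7, 31/7, 30/7]
R5 ← R5 − (5/7)·R1: [0, -2, -37/7, -19/7, -22/7]
R3 ← R3 + (3)·R2: [0, 0, 124/7, -40/7, -92/7]
R4 ← R4 + (2)·R2: [0, 0, 101/7, -3/7, -58/7]
R5 ← R5 − (2)·R2: [0, 0, -113/7, 15/7, 66/7]
R4 ← R4 − (101/124)·R3: [0, 0, 0, 131/31, 75/31]
R5 ← R5 + (113/124)·R3: [0, 0, 0, -95/31, -79/31]
R5 ← R5 + (95/131)·R4: [0, 0, 0, 0, -104/131]
5 nonzero rows, so rank(C) = 5.
C has 5 columns; by rank–nullity, nullity = 5 − 5 = 0.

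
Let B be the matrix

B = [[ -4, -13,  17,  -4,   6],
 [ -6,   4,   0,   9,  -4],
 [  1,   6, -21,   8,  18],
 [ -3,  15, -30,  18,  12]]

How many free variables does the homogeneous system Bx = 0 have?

1

Row reduce to echelon form.
R2 ← R2 − (3/2)·R1: [0, 47/2, -51/2, 15, -13]
R3 ← R3 + (1/4)·R1: [0, 11/4, -67/4, 7, 39/2]
R4 ← R4 − (3/4)·R1: [0, 99/4, -171/4, 21, 15/2]
R3 ← R3 − (11/94)·R2: [0, 0, -647/47, 493/94, 988/47]
R4 ← R4 − (99/94)·R2: [0, 0, -747/47, 489/94, 996/47]
R4 ← R4 − (747/647)·R3: [0, 0, 0, -552/647, -1992/647]
4 nonzero rows, so rank(B) = 4.
B has 5 columns; by rank–nullity, nullity = 5 − 4 = 1.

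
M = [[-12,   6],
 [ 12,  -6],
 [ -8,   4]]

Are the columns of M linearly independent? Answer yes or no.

Row reduce M to echelon form.
R2 ← R2 + R1: [0, 0]
R3 ← R3 − (2/3)·R1: [0, 0]
1 pivot among 2 columns.
Only 1 < 2 pivot columns, so the columns are linearly dependent.

no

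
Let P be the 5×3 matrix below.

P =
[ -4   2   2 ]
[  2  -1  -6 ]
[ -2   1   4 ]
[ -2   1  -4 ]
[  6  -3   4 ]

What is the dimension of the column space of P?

Row reduce to echelon form.
R2 ← R2 + (1/2)·R1: [0, 0, -5]
R3 ← R3 − (1/2)·R1: [0, 0, 3]
R4 ← R4 − (1/2)·R1: [0, 0, -5]
R5 ← R5 + (3/2)·R1: [0, 0, 7]
R3 ← R3 + (3/5)·R2: [0, 0, 0]
R4 ← R4 − R2: [0, 0, 0]
R5 ← R5 + (7/5)·R2: [0, 0, 0]
Echelon form has 2 nonzero rows, so rank(P) = 2.
The column space has dimension equal to the rank: 2.

2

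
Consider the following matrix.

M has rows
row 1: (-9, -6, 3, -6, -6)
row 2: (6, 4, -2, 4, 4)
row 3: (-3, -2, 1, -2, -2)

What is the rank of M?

1

Row reduce to echelon form.
R2 ← R2 + (2/3)·R1: [0, 0, 0, 0, 0]
R3 ← R3 − (1/3)·R1: [0, 0, 0, 0, 0]
Echelon form has 1 nonzero row, so rank(M) = 1.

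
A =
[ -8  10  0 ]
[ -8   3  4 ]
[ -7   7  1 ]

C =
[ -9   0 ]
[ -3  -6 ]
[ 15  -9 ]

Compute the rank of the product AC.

First compute AC:
[[ 42, -60],
 [123, -54],
 [ 57, -51]]
Now row reduce the product.
R2 ← R2 − (41/14)·R1: [0, 852/7]
R3 ← R3 − (19/14)·R1: [0, 213/7]
R3 ← R3 − (1/4)·R2: [0, 0]
2 nonzero rows, so rank(AC) = 2.

2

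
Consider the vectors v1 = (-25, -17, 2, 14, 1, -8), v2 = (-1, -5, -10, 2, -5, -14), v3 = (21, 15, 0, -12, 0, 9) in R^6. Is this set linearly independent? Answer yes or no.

no

Form the matrix with these vectors as rows and row reduce.
R2 ← R2 − (1/25)·R1: [0, -108/25, -252/25, 36/25, -126/25, -342/25]
R3 ← R3 + (21/25)·R1: [0, 18/25, 42/25, -6/25, 21/25, 57/25]
R3 ← R3 + (1/6)·R2: [0, 0, 0, 0, 0, 0]
2 nonzero rows, so the 3 vectors span a space of dimension 2.
Since 2 < 3, the vectors are linearly dependent.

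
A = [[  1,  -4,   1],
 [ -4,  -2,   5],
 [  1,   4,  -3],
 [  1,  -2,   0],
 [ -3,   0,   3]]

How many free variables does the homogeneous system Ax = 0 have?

Row reduce to echelon form.
R2 ← R2 + (4)·R1: [0, -18, 9]
R3 ← R3 − R1: [0, 8, -4]
R4 ← R4 − R1: [0, 2, -1]
R5 ← R5 + (3)·R1: [0, -12, 6]
R3 ← R3 + (4/9)·R2: [0, 0, 0]
R4 ← R4 + (1/9)·R2: [0, 0, 0]
R5 ← R5 − (2/3)·R2: [0, 0, 0]
2 nonzero rows, so rank(A) = 2.
A has 3 columns; by rank–nullity, nullity = 3 − 2 = 1.

1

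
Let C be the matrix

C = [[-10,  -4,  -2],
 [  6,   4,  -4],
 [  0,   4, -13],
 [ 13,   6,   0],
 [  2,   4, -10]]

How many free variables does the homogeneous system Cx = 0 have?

Row reduce to echelon form.
R2 ← R2 + (3/5)·R1: [0, 8/5, -26/5]
R4 ← R4 + (13/10)·R1: [0, 4/5, -13/5]
R5 ← R5 + (1/5)·R1: [0, 16/5, -52/5]
R3 ← R3 − (5/2)·R2: [0, 0, 0]
R4 ← R4 − (1/2)·R2: [0, 0, 0]
R5 ← R5 − (2)·R2: [0, 0, 0]
2 nonzero rows, so rank(C) = 2.
C has 3 columns; by rank–nullity, nullity = 3 − 2 = 1.

1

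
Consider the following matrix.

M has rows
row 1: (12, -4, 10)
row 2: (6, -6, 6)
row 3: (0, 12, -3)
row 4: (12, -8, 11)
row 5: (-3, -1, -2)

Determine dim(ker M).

1

Row reduce to echelon form.
R2 ← R2 − (1/2)·R1: [0, -4, 1]
R4 ← R4 − R1: [0, -4, 1]
R5 ← R5 + (1/4)·R1: [0, -2, 1/2]
R3 ← R3 + (3)·R2: [0, 0, 0]
R4 ← R4 − R2: [0, 0, 0]
R5 ← R5 − (1/2)·R2: [0, 0, 0]
2 nonzero rows, so rank(M) = 2.
M has 3 columns; by rank–nullity, nullity = 3 − 2 = 1.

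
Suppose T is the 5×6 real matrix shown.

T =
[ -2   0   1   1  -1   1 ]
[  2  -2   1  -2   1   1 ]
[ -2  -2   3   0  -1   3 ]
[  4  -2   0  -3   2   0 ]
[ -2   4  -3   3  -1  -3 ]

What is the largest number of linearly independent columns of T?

2

Row reduce to echelon form.
R2 ← R2 + R1: [0, -2, 2, -1, 0, 2]
R3 ← R3 − R1: [0, -2, 2, -1, 0, 2]
R4 ← R4 + (2)·R1: [0, -2, 2, -1, 0, 2]
R5 ← R5 − R1: [0, 4, -4, 2, 0, -4]
R3 ← R3 − R2: [0, 0, 0, 0, 0, 0]
R4 ← R4 − R2: [0, 0, 0, 0, 0, 0]
R5 ← R5 + (2)·R2: [0, 0, 0, 0, 0, 0]
Echelon form has 2 nonzero rows, so rank(T) = 2.
The rank gives the maximum number of linearly independent columns: 2.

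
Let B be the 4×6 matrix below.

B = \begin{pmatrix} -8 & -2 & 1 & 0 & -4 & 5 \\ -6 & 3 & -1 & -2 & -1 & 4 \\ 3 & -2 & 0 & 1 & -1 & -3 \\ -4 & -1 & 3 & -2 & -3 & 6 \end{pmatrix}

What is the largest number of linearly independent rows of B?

Row reduce to echelon form.
R2 ← R2 − (3/4)·R1: [0, 9/2, -7/4, -2, 2, 1/4]
R3 ← R3 + (3/8)·R1: [0, -11/4, 3/8, 1, -5/2, -9/8]
R4 ← R4 − (1/2)·R1: [0, 0, 5/2, -2, -1, 7/2]
R3 ← R3 + (11/18)·R2: [0, 0, -25/36, -2/9, -23/18, -35/36]
R4 ← R4 + (18/5)·R3: [0, 0, 0, -14/5, -28/5, 0]
Echelon form has 4 nonzero rows, so rank(B) = 4.
The rank gives the maximum number of linearly independent rows: 4.

4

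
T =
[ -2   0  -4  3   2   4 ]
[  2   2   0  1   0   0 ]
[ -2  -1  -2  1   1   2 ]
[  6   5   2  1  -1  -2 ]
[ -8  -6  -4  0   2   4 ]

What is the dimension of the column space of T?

2

Row reduce to echelon form.
R2 ← R2 + R1: [0, 2, -4, 4, 2, 4]
R3 ← R3 − R1: [0, -1, 2, -2, -1, -2]
R4 ← R4 + (3)·R1: [0, 5, -10, 10, 5, 10]
R5 ← R5 − (4)·R1: [0, -6, 12, -12, -6, -12]
R3 ← R3 + (1/2)·R2: [0, 0, 0, 0, 0, 0]
R4 ← R4 − (5/2)·R2: [0, 0, 0, 0, 0, 0]
R5 ← R5 + (3)·R2: [0, 0, 0, 0, 0, 0]
Echelon form has 2 nonzero rows, so rank(T) = 2.
The column space has dimension equal to the rank: 2.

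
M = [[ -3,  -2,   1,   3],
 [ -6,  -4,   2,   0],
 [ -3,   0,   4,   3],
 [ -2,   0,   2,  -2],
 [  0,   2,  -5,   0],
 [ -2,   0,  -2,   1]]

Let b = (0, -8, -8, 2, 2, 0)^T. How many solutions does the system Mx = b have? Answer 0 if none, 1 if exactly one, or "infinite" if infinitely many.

Row reduce the augmented matrix [M | b].
R2 ← R2 − (2)·R1: [0, 0, 0, -6, -8]
R3 ← R3 − R1: [0, 2, 3, 0, -8]
R4 ← R4 − (2/3)·R1: [0, 4/3, 4/3, -4, 2]
R6 ← R6 − (2/3)·R1: [0, 4/3, -8/3, -1, 0]
Swap R2 ↔ R3
R4 ← R4 − (2/3)·R2: [0, 0, -2/3, -4, 22/3]
R5 ← R5 − R2: [0, 0, -8, 0, 10]
R6 ← R6 − (2/3)·R2: [0, 0, -14/3, -1, 16/3]
Swap R3 ↔ R4
R5 ← R5 − (12)·R3: [0, 0, 0, 48, -78]
R6 ← R6 − (7)·R3: [0, 0, 0, 27, -46]
R5 ← R5 + (8)·R4: [0, 0, 0, 0, -142]
R6 ← R6 + (9/2)·R4: [0, 0, 0, 0, -82]
R6 ← R6 − (41/71)·R5: [0, 0, 0, 0, 0]
The echelon form has 5 nonzero rows; the last pivot sits in the augmented column, so rank(M) = 4 but rank([M|b]) = 5.
Since the ranks differ, the system is inconsistent.
It has no solutions.

0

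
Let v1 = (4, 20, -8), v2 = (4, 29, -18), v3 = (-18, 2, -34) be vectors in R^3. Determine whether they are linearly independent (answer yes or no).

yes

Form the matrix with these vectors as rows and row reduce.
R2 ← R2 − R1: [0, 9, -10]
R3 ← R3 + (9/2)·R1: [0, 92, -70]
R3 ← R3 − (92/9)·R2: [0, 0, 290/9]
3 nonzero rows, so the 3 vectors span a space of dimension 3.
Since 3 = 3, the vectors are linearly independent.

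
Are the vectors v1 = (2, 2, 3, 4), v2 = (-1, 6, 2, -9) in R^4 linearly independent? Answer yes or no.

Form the matrix with these vectors as rows and row reduce.
R2 ← R2 + (1/2)·R1: [0, 7, 7/2, -7]
2 nonzero rows, so the 2 vectors span a space of dimension 2.
Since 2 = 2, the vectors are linearly independent.

yes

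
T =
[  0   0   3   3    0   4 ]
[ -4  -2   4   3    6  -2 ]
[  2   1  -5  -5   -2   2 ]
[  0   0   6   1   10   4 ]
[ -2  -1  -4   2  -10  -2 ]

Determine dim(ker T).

Row reduce to echelon form.
Swap R1 ↔ R2
R3 ← R3 + (1/2)·R1: [0, 0, -3, -7/2, 1, 1]
R5 ← R5 − (1/2)·R1: [0, 0, -6, 1/2, -13, -1]
R3 ← R3 + R2: [0, 0, 0, -1/2, 1, 5]
R4 ← R4 − (2)·R2: [0, 0, 0, -5, 10, -4]
R5 ← R5 + (2)·R2: [0, 0, 0, 13/2, -13, 7]
R4 ← R4 − (10)·R3: [0, 0, 0, 0, 0, -54]
R5 ← R5 + (13)·R3: [0, 0, 0, 0, 0, 72]
R5 ← R5 + (4/3)·R4: [0, 0, 0, 0, 0, 0]
4 nonzero rows, so rank(T) = 4.
T has 6 columns; by rank–nullity, nullity = 6 − 4 = 2.

2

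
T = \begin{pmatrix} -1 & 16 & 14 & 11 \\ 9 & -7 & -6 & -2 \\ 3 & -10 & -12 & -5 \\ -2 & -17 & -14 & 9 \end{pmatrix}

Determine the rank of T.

Row reduce to echelon form.
R2 ← R2 + (9)·R1: [0, 137, 120, 97]
R3 ← R3 + (3)·R1: [0, 38, 30, 28]
R4 ← R4 − (2)·R1: [0, -49, -42, -13]
R3 ← R3 − (38/137)·R2: [0, 0, -450/137, 150/137]
R4 ← R4 + (49/137)·R2: [0, 0, 126/137, 2972/137]
R4 ← R4 + (7/25)·R3: [0, 0, 0, 22]
Echelon form has 4 nonzero rows, so rank(T) = 4.

4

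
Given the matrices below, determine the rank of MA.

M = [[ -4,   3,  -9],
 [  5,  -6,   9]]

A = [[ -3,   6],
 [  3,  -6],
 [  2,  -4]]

1

First compute MA:
[[  3,  -6],
 [-15,  30]]
Now row reduce the product.
R2 ← R2 + (5)·R1: [0, 0]
1 nonzero row, so rank(MA) = 1.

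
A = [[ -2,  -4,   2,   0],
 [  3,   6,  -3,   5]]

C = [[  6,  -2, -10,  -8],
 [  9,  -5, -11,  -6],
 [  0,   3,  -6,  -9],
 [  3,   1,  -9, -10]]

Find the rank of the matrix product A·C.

First compute AC:
[[-48,  30,  52,  22],
 [ 87, -40, -123, -83]]
Now row reduce the product.
R2 ← R2 + (29/16)·R1: [0, 115/8, -115/4, -345/8]
2 nonzero rows, so rank(AC) = 2.

2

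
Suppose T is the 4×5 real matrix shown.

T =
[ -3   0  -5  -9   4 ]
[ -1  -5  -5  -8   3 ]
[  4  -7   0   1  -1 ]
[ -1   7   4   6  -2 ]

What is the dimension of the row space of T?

Row reduce to echelon form.
R2 ← R2 − (1/3)·R1: [0, -5, -10/3, -5, 5/3]
R3 ← R3 + (4/3)·R1: [0, -7, -20/3, -11, 13/3]
R4 ← R4 − (1/3)·R1: [0, 7, 17/3, 9, -10/3]
R3 ← R3 − (7/5)·R2: [0, 0, -2, -4, 2]
R4 ← R4 + (7/5)·R2: [0, 0, 1, 2, -1]
R4 ← R4 + (1/2)·R3: [0, 0, 0, 0, 0]
Echelon form has 3 nonzero rows, so rank(T) = 3.
The row space has dimension equal to the rank: 3.

3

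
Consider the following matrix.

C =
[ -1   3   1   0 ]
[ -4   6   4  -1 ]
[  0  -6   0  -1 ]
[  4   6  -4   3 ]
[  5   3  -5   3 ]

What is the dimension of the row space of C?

Row reduce to echelon form.
R2 ← R2 − (4)·R1: [0, -6, 0, -1]
R4 ← R4 + (4)·R1: [0, 18, 0, 3]
R5 ← R5 + (5)·R1: [0, 18, 0, 3]
R3 ← R3 − R2: [0, 0, 0, 0]
R4 ← R4 + (3)·R2: [0, 0, 0, 0]
R5 ← R5 + (3)·R2: [0, 0, 0, 0]
Echelon form has 2 nonzero rows, so rank(C) = 2.
The row space has dimension equal to the rank: 2.

2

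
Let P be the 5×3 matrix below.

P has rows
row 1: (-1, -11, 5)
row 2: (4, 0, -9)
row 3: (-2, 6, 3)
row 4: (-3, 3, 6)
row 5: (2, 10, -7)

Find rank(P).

Row reduce to echelon form.
R2 ← R2 + (4)·R1: [0, -44, 11]
R3 ← R3 − (2)·R1: [0, 28, -7]
R4 ← R4 − (3)·R1: [0, 36, -9]
R5 ← R5 + (2)·R1: [0, -12, 3]
R3 ← R3 + (7/11)·R2: [0, 0, 0]
R4 ← R4 + (9/11)·R2: [0, 0, 0]
R5 ← R5 − (3/11)·R2: [0, 0, 0]
Echelon form has 2 nonzero rows, so rank(P) = 2.

2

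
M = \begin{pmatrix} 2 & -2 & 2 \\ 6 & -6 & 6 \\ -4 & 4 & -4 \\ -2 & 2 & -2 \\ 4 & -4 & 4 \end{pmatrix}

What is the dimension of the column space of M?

1

Row reduce to echelon form.
R2 ← R2 − (3)·R1: [0, 0, 0]
R3 ← R3 + (2)·R1: [0, 0, 0]
R4 ← R4 + R1: [0, 0, 0]
R5 ← R5 − (2)·R1: [0, 0, 0]
Echelon form has 1 nonzero row, so rank(M) = 1.
The column space has dimension equal to the rank: 1.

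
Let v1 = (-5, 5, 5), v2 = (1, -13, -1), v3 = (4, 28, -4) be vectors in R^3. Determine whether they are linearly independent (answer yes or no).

Form the matrix with these vectors as rows and row reduce.
R2 ← R2 + (1/5)·R1: [0, -12, 0]
R3 ← R3 + (4/5)·R1: [0, 32, 0]
R3 ← R3 + (8/3)·R2: [0, 0, 0]
2 nonzero rows, so the 3 vectors span a space of dimension 2.
Since 2 < 3, the vectors are linearly dependent.

no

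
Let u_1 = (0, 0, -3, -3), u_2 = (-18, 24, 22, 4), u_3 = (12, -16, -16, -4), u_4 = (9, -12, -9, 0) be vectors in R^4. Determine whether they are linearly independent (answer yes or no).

no

Form the matrix with these vectors as rows and row reduce.
Swap R1 ↔ R2
R3 ← R3 + (2/3)·R1: [0, 0, -4/3, -4/3]
R4 ← R4 + (1/2)·R1: [0, 0, 2, 2]
R3 ← R3 − (4/9)·R2: [0, 0, 0, 0]
R4 ← R4 + (2/3)·R2: [0, 0, 0, 0]
2 nonzero rows, so the 4 vectors span a space of dimension 2.
Since 2 < 4, the vectors are linearly dependent.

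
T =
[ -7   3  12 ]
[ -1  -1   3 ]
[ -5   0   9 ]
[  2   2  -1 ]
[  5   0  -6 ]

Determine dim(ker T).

0

Row reduce to echelon form.
R2 ← R2 − (1/7)·R1: [0, -10/7, 9/7]
R3 ← R3 − (5/7)·R1: [0, -15/7, 3/7]
R4 ← R4 + (2/7)·R1: [0, 20/7, 17/7]
R5 ← R5 + (5/7)·R1: [0, 15/7, 18/7]
R3 ← R3 − (3/2)·R2: [0, 0, -3/2]
R4 ← R4 + (2)·R2: [0, 0, 5]
R5 ← R5 + (3/2)·R2: [0, 0, 9/2]
R4 ← R4 + (10/3)·R3: [0, 0, 0]
R5 ← R5 + (3)·R3: [0, 0, 0]
3 nonzero rows, so rank(T) = 3.
T has 3 columns; by rank–nullity, nullity = 3 − 3 = 0.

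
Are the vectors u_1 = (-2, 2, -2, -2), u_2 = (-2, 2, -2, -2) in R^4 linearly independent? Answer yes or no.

Form the matrix with these vectors as rows and row reduce.
R2 ← R2 − R1: [0, 0, 0, 0]
1 nonzero row, so the 2 vectors span a space of dimension 1.
Since 1 < 2, the vectors are linearly dependent.

no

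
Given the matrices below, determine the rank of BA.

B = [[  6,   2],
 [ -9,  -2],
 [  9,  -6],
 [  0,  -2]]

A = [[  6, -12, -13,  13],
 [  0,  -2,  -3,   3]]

First compute BA:
[[ 36, -76, -84,  84],
 [-54, 112, 123, -123],
 [ 54, -96, -99,  99],
 [  0,   4,   6,  -6]]
Now row reduce the product.
R2 ← R2 + (3/2)·R1: [0, -2, -3, 3]
R3 ← R3 − (3/2)·R1: [0, 18, 27, -27]
R3 ← R3 + (9)·R2: [0, 0, 0, 0]
R4 ← R4 + (2)·R2: [0, 0, 0, 0]
2 nonzero rows, so rank(BA) = 2.

2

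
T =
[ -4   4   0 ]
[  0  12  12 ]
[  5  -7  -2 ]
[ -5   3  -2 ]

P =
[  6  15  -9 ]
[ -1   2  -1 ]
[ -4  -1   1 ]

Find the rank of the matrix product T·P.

First compute TP:
[[-28, -52,  32],
 [-60,  12,   0],
 [ 45,  63, -40],
 [-25, -67,  40]]
Now row reduce the product.
R2 ← R2 − (15/7)·R1: [0, 864/7, -480/7]
R3 ← R3 + (45/28)·R1: [0, -144/7, 80/7]
R4 ← R4 − (25/28)·R1: [0, -144/7, 80/7]
R3 ← R3 + (1/6)·R2: [0, 0, 0]
R4 ← R4 + (1/6)·R2: [0, 0, 0]
2 nonzero rows, so rank(TP) = 2.

2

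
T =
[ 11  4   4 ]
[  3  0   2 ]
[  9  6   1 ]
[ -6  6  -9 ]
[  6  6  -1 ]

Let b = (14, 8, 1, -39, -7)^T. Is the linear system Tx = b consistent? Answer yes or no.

Row reduce the augmented matrix [T | b].
R2 ← R2 − (3/11)·R1: [0, -12/11, 10/11, 46/11]
R3 ← R3 − (9/11)·R1: [0, 30/11, -25/11, -115/11]
R4 ← R4 + (6/11)·R1: [0, 90/11, -75/11, -345/11]
R5 ← R5 − (6/11)·R1: [0, 42/11, -35/11, -161/11]
R3 ← R3 + (5/2)·R2: [0, 0, 0, 0]
R4 ← R4 + (15/2)·R2: [0, 0, 0, 0]
R5 ← R5 + (7/2)·R2: [0, 0, 0, 0]
The echelon form has 2 nonzero rows, and every pivot lies in the first 3 columns, so rank(T) = rank([T|b]) = 2.
The system is consistent.

yes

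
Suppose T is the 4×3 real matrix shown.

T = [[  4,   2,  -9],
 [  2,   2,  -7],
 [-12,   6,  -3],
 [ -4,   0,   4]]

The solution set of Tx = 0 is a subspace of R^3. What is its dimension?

Row reduce to echelon form.
R2 ← R2 − (1/2)·R1: [0, 1, -5/2]
R3 ← R3 + (3)·R1: [0, 12, -30]
R4 ← R4 + R1: [0, 2, -5]
R3 ← R3 − (12)·R2: [0, 0, 0]
R4 ← R4 − (2)·R2: [0, 0, 0]
2 nonzero rows, so rank(T) = 2.
T has 3 columns; by rank–nullity, nullity = 3 − 2 = 1.

1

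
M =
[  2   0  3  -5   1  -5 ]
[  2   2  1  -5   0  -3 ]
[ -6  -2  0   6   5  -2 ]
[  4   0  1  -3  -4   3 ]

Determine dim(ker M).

2

Row reduce to echelon form.
R2 ← R2 − R1: [0, 2, -2, 0, -1, 2]
R3 ← R3 + (3)·R1: [0, -2, 9, -9, 8, -17]
R4 ← R4 − (2)·R1: [0, 0, -5, 7, -6, 13]
R3 ← R3 + R2: [0, 0, 7, -9, 7, -15]
R4 ← R4 + (5/7)·R3: [0, 0, 0, 4/7, -1, 16/7]
4 nonzero rows, so rank(M) = 4.
M has 6 columns; by rank–nullity, nullity = 6 − 4 = 2.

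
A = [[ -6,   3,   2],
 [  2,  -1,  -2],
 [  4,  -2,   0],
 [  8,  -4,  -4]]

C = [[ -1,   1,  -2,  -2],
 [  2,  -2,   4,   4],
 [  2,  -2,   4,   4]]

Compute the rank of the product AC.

First compute AC:
[[ 16, -16,  32,  32],
 [ -8,   8, -16, -16],
 [ -8,   8, -16, -16],
 [-24,  24, -48, -48]]
Now row reduce the product.
R2 ← R2 + (1/2)·R1: [0, 0, 0, 0]
R3 ← R3 + (1/2)·R1: [0, 0, 0, 0]
R4 ← R4 + (3/2)·R1: [0, 0, 0, 0]
1 nonzero row, so rank(AC) = 1.

1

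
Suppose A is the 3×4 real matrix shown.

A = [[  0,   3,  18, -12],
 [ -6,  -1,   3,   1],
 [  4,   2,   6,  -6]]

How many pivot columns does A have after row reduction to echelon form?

2

Row reduce to echelon form.
Swap R1 ↔ R2
R3 ← R3 + (2/3)·R1: [0, 4/3, 8, -16/3]
R3 ← R3 − (4/9)·R2: [0, 0, 0, 0]
Echelon form has 2 nonzero rows, so rank(A) = 2.
Each nonzero row contributes one pivot column: 2 pivot columns.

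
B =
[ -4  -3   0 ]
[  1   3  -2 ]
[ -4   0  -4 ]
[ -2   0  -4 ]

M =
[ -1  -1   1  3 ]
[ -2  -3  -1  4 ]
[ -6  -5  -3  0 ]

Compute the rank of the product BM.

First compute BM:
[[ 10,  13,  -1, -24],
 [  5,   0,   4,  15],
 [ 28,  24,   8, -12],
 [ 26,  22,  10,  -6]]
Now row reduce the product.
R2 ← R2 − (1/2)·R1: [0, -13/2, 9/2, 27]
R3 ← R3 − (14/5)·R1: [0, -62/5, 54/5, 276/5]
R4 ← R4 − (13/5)·R1: [0, -59/5, 63/5, 282/5]
R3 ← R3 − (124/65)·R2: [0, 0, 144/65, 48/13]
R4 ← R4 − (118/65)·R2: [0, 0, 288/65, 96/13]
R4 ← R4 − (2)·R3: [0, 0, 0, 0]
3 nonzero rows, so rank(BM) = 3.

3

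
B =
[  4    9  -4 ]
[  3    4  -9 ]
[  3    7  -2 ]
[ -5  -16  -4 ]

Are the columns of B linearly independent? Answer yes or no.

Row reduce B to echelon form.
R2 ← R2 − (3/4)·R1: [0, -11/4, -6]
R3 ← R3 − (3/4)·R1: [0, 1/4, 1]
R4 ← R4 + (5/4)·R1: [0, -19/4, -9]
R3 ← R3 + (1/11)·R2: [0, 0, 5/11]
R4 ← R4 − (19/11)·R2: [0, 0, 15/11]
R4 ← R4 − (3)·R3: [0, 0, 0]
3 pivots among 3 columns.
Every column is a pivot column, so the columns are linearly independent.

yes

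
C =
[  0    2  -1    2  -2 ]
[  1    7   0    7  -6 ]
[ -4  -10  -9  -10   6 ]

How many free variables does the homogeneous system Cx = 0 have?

3

Row reduce to echelon form.
Swap R1 ↔ R2
R3 ← R3 + (4)·R1: [0, 18, -9, 18, -18]
R3 ← R3 − (9)·R2: [0, 0, 0, 0, 0]
2 nonzero rows, so rank(C) = 2.
C has 5 columns; by rank–nullity, nullity = 5 − 2 = 3.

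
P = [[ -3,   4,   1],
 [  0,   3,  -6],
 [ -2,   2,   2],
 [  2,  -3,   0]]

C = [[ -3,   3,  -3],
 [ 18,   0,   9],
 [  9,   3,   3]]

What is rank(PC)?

First compute PC:
[[ 90,  -6,  48],
 [  0, -18,   9],
 [ 60,   0,  30],
 [-60,   6, -33]]
Now row reduce the product.
R3 ← R3 − (2/3)·R1: [0, 4, -2]
R4 ← R4 + (2/3)·R1: [0, 2, -1]
R3 ← R3 + (2/9)·R2: [0, 0, 0]
R4 ← R4 + (1/9)·R2: [0, 0, 0]
2 nonzero rows, so rank(PC) = 2.

2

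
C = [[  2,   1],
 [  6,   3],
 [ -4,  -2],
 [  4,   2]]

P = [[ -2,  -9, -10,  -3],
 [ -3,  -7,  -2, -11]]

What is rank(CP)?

First compute CP:
[[ -7, -25, -22, -17],
 [-21, -75, -66, -51],
 [ 14,  50,  44,  34],
 [-14, -50, -44, -34]]
Now row reduce the product.
R2 ← R2 − (3)·R1: [0, 0, 0, 0]
R3 ← R3 + (2)·R1: [0, 0, 0, 0]
R4 ← R4 − (2)·R1: [0, 0, 0, 0]
1 nonzero row, so rank(CP) = 1.

1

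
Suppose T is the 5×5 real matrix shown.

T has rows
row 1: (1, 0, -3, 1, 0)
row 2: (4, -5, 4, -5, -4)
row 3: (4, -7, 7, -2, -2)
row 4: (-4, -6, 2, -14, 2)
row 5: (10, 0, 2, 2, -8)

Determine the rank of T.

5

Row reduce to echelon form.
R2 ← R2 − (4)·R1: [0, -5, 16, -9, -4]
R3 ← R3 − (4)·R1: [0, -7, 19, -6, -2]
R4 ← R4 + (4)·R1: [0, -6, -10, -10, 2]
R5 ← R5 − (10)·R1: [0, 0, 32, -8, -8]
R3 ← R3 − (7/5)·R2: [0, 0, -17/5, 33/5, 18/5]
R4 ← R4 − (6/5)·R2: [0, 0, -146/5, 4/5, 34/5]
R4 ← R4 − (146/17)·R3: [0, 0, 0, -950/17, -410/17]
R5 ← R5 + (160/17)·R3: [0, 0, 0, 920/17, 440/17]
R5 ← R5 + (92/95)·R4: [0, 0, 0, 0, 48/19]
Echelon form has 5 nonzero rows, so rank(T) = 5.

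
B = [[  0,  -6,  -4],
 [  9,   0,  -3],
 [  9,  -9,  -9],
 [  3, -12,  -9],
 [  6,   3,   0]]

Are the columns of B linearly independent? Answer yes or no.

Row reduce B to echelon form.
Swap R1 ↔ R2
R3 ← R3 − R1: [0, -9, -6]
R4 ← R4 − (1/3)·R1: [0, -12, -8]
R5 ← R5 − (2/3)·R1: [0, 3, 2]
R3 ← R3 − (3/2)·R2: [0, 0, 0]
R4 ← R4 − (2)·R2: [0, 0, 0]
R5 ← R5 + (1/2)·R2: [0, 0, 0]
2 pivots among 3 columns.
Only 2 < 3 pivot columns, so the columns are linearly dependent.

no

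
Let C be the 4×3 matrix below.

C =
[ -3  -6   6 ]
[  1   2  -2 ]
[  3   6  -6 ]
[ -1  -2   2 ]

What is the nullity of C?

Row reduce to echelon form.
R2 ← R2 + (1/3)·R1: [0, 0, 0]
R3 ← R3 + R1: [0, 0, 0]
R4 ← R4 − (1/3)·R1: [0, 0, 0]
1 nonzero row, so rank(C) = 1.
C has 3 columns; by rank–nullity, nullity = 3 − 1 = 2.

2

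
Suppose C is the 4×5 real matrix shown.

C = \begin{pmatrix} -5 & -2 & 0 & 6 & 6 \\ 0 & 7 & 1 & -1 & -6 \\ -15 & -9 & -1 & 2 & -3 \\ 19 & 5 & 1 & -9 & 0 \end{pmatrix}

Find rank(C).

Row reduce to echelon form.
R3 ← R3 − (3)·R1: [0, -3, -1, -16, -21]
R4 ← R4 + (19/5)·R1: [0, -13/5, 1, 69/5, 114/5]
R3 ← R3 + (3/7)·R2: [0, 0, -4/7, -115/7, -165/7]
R4 ← R4 + (13/35)·R2: [0, 0, 48/35, 94/7, 144/7]
R4 ← R4 + (12/5)·R3: [0, 0, 0, -26, -36]
Echelon form has 4 nonzero rows, so rank(C) = 4.

4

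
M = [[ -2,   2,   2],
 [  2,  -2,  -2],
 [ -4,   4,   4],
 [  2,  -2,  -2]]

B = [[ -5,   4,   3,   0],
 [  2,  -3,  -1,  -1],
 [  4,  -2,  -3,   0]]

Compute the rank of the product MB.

First compute MB:
[[ 22, -18, -14,  -2],
 [-22,  18,  14,   2],
 [ 44, -36, -28,  -4],
 [-22,  18,  14,   2]]
Now row reduce the product.
R2 ← R2 + R1: [0, 0, 0, 0]
R3 ← R3 − (2)·R1: [0, 0, 0, 0]
R4 ← R4 + R1: [0, 0, 0, 0]
1 nonzero row, so rank(MB) = 1.

1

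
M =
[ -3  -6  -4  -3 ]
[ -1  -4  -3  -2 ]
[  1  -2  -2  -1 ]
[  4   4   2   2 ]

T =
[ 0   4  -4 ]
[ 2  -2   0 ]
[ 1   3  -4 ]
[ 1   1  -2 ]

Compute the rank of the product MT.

First compute MT:
[[-19, -15,  34],
 [-13,  -7,  20],
 [ -7,   1,   6],
 [ 12,  16, -28]]
Now row reduce the product.
R2 ← R2 − (13/19)·R1: [0, 62/19, -62/19]
R3 ← R3 − (7/19)·R1: [0, 124/19, -124/19]
R4 ← R4 + (12/19)·R1: [0, 124/19, -124/19]
R3 ← R3 − (2)·R2: [0, 0, 0]
R4 ← R4 − (2)·R2: [0, 0, 0]
2 nonzero rows, so rank(MT) = 2.

2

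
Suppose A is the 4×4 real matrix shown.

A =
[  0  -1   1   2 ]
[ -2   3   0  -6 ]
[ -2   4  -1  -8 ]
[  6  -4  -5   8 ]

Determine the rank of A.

2

Row reduce to echelon form.
Swap R1 ↔ R2
R3 ← R3 − R1: [0, 1, -1, -2]
R4 ← R4 + (3)·R1: [0, 5, -5, -10]
R3 ← R3 + R2: [0, 0, 0, 0]
R4 ← R4 + (5)·R2: [0, 0, 0, 0]
Echelon form has 2 nonzero rows, so rank(A) = 2.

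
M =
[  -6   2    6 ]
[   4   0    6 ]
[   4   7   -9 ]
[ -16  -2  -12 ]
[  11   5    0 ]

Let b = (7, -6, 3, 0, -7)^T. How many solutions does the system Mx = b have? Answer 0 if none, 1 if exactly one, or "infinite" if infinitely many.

Row reduce the augmented matrix [M | b].
R2 ← R2 + (2/3)·R1: [0, 4/3, 10, -4/3]
R3 ← R3 + (2/3)·R1: [0, 25/3, -5, 23/3]
R4 ← R4 − (8/3)·R1: [0, -22/3, -28, -56/3]
R5 ← R5 + (11/6)·R1: [0, 26/3, 11, 35/6]
R3 ← R3 − (25/4)·R2: [0, 0, -135/2, 16]
R4 ← R4 + (11/2)·R2: [0, 0, 27, -26]
R5 ← R5 − (13/2)·R2: [0, 0, -54, 29/2]
R4 ← R4 + (2/5)·R3: [0, 0, 0, -98/5]
R5 ← R5 − (4/5)·R3: [0, 0, 0, 17/10]
R5 ← R5 + (17/196)·R4: [0, 0, 0, 0]
The echelon form has 4 nonzero rows; the last pivot sits in the augmented column, so rank(M) = 3 but rank([M|b]) = 4.
Since the ranks differ, the system is inconsistent.
It has no solutions.

0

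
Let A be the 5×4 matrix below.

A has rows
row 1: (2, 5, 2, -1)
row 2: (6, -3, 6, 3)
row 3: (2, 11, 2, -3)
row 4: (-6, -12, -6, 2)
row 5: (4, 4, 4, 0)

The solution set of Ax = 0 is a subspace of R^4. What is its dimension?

Row reduce to echelon form.
R2 ← R2 − (3)·R1: [0, -18, 0, 6]
R3 ← R3 − R1: [0, 6, 0, -2]
R4 ← R4 + (3)·R1: [0, 3, 0, -1]
R5 ← R5 − (2)·R1: [0, -6, 0, 2]
R3 ← R3 + (1/3)·R2: [0, 0, 0, 0]
R4 ← R4 + (1/6)·R2: [0, 0, 0, 0]
R5 ← R5 − (1/3)·R2: [0, 0, 0, 0]
2 nonzero rows, so rank(A) = 2.
A has 4 columns; by rank–nullity, nullity = 4 − 2 = 2.

2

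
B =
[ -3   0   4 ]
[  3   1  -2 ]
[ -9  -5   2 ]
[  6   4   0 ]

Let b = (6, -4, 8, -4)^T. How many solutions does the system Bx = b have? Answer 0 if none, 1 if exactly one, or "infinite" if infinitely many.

Row reduce the augmented matrix [B | b].
R2 ← R2 + R1: [0, 1, 2, 2]
R3 ← R3 − (3)·R1: [0, -5, -10, -10]
R4 ← R4 + (2)·R1: [0, 4, 8, 8]
R3 ← R3 + (5)·R2: [0, 0, 0, 0]
R4 ← R4 − (4)·R2: [0, 0, 0, 0]
The echelon form has 2 nonzero rows, and every pivot lies in the first 3 columns, so rank(B) = rank([B|b]) = 2.
The system is consistent.
rank = 2 < 3 unknowns, so there are infinitely many solutions.

infinite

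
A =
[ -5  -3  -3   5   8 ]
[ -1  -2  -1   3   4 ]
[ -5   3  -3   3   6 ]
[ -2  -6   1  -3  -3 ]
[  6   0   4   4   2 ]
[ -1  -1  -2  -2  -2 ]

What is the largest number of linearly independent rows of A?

5

Row reduce to echelon form.
R2 ← R2 − (1/5)·R1: [0, -7/5, -2/5, 2, 12/5]
R3 ← R3 − R1: [0, 6, 0, -2, -2]
R4 ← R4 − (2/5)·R1: [0, -24/5, 11/5, -5, -31/5]
R5 ← R5 + (6/5)·R1: [0, -18/5, 2/5, 10, 58/5]
R6 ← R6 − (1/5)·R1: [0, -2/5, -7/5, -3, -18/5]
R3 ← R3 + (30/7)·R2: [0, 0, -12/7, 46/7, 58/7]
R4 ← R4 − (24/7)·R2: [0, 0, 25/7, -83/7, -101/7]
R5 ← R5 − (18/7)·R2: [0, 0, 10/7, 34/7, 38/7]
R6 ← R6 − (2/7)·R2: [0, 0, -9/7, -25/7, -30/7]
R4 ← R4 + (25/12)·R3: [0, 0, 0, 11/6, 17/6]
R5 ← R5 + (5/6)·R3: [0, 0, 0, 31/3, 37/3]
R6 ← R6 − (3/4)·R3: [0, 0, 0, -17/2, -21/2]
R5 ← R5 − (62/11)·R4: [0, 0, 0, 0, -40/11]
R6 ← R6 + (51/11)·R4: [0, 0, 0, 0, 29/11]
R6 ← R6 + (29/40)·R5: [0, 0, 0, 0, 0]
Echelon form has 5 nonzero rows, so rank(A) = 5.
The rank gives the maximum number of linearly independent rows: 5.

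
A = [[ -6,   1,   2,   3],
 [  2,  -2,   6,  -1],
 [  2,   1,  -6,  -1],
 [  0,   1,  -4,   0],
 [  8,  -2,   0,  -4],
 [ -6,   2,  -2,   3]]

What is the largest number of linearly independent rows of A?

2

Row reduce to echelon form.
R2 ← R2 + (1/3)·R1: [0, -5/3, 20/3, 0]
R3 ← R3 + (1/3)·R1: [0, 4/3, -16/3, 0]
R5 ← R5 + (4/3)·R1: [0, -2/3, 8/3, 0]
R6 ← R6 − R1: [0, 1, -4, 0]
R3 ← R3 + (4/5)·R2: [0, 0, 0, 0]
R4 ← R4 + (3/5)·R2: [0, 0, 0, 0]
R5 ← R5 − (2/5)·R2: [0, 0, 0, 0]
R6 ← R6 + (3/5)·R2: [0, 0, 0, 0]
Echelon form has 2 nonzero rows, so rank(A) = 2.
The rank gives the maximum number of linearly independent rows: 2.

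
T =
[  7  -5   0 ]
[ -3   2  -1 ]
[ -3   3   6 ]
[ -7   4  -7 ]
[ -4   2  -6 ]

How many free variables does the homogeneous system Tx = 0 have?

Row reduce to echelon form.
R2 ← R2 + (3/7)·R1: [0, -1/7, -1]
R3 ← R3 + (3/7)·R1: [0, 6/7, 6]
R4 ← R4 + R1: [0, -1, -7]
R5 ← R5 + (4/7)·R1: [0, -6/7, -6]
R3 ← R3 + (6)·R2: [0, 0, 0]
R4 ← R4 − (7)·R2: [0, 0, 0]
R5 ← R5 − (6)·R2: [0, 0, 0]
2 nonzero rows, so rank(T) = 2.
T has 3 columns; by rank–nullity, nullity = 3 − 2 = 1.

1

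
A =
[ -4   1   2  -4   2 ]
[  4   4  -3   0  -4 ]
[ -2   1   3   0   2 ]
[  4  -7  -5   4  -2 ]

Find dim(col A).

3

Row reduce to echelon form.
R2 ← R2 + R1: [0, 5, -1, -4, -2]
R3 ← R3 − (1/2)·R1: [0, 1/2, 2, 2, 1]
R4 ← R4 + R1: [0, -6, -3, 0, 0]
R3 ← R3 − (1/10)·R2: [0, 0, 21/10, 12/5, 6/5]
R4 ← R4 + (6/5)·R2: [0, 0, -21/5, -24/5, -12/5]
R4 ← R4 + (2)·R3: [0, 0, 0, 0, 0]
Echelon form has 3 nonzero rows, so rank(A) = 3.
The column space has dimension equal to the rank: 3.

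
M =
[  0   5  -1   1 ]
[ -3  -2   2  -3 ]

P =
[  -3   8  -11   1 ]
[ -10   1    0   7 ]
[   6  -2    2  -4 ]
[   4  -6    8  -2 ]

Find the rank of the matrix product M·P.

2

First compute MP:
[[-52,   1,   6,  37],
 [ 29, -12,  13, -19]]
Now row reduce the product.
R2 ← R2 + (29/52)·R1: [0, -595/52, 425/26, 85/52]
2 nonzero rows, so rank(MP) = 2.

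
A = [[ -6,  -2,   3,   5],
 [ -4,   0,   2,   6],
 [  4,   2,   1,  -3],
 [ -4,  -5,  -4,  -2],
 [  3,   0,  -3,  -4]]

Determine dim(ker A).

Row reduce to echelon form.
R2 ← R2 − (2/3)·R1: [0, 4/3, 0, 8/3]
R3 ← R3 + (2/3)·R1: [0, 2/3, 3, 1/3]
R4 ← R4 − (2/3)·R1: [0, -11/3, -6, -16/3]
R5 ← R5 + (1/2)·R1: [0, -1, -3/2, -3/2]
R3 ← R3 − (1/2)·R2: [0, 0, 3, -1]
R4 ← R4 + (11/4)·R2: [0, 0, -6, 2]
R5 ← R5 + (3/4)·R2: [0, 0, -3/2, 1/2]
R4 ← R4 + (2)·R3: [0, 0, 0, 0]
R5 ← R5 + (1/2)·R3: [0, 0, 0, 0]
3 nonzero rows, so rank(A) = 3.
A has 4 columns; by rank–nullity, nullity = 4 − 3 = 1.

1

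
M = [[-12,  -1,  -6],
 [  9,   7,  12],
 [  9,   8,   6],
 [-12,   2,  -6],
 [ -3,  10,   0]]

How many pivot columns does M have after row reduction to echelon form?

3

Row reduce to echelon form.
R2 ← R2 + (3/4)·R1: [0, 25/4, 15/2]
R3 ← R3 + (3/4)·R1: [0, 29/4, 3/2]
R4 ← R4 − R1: [0, 3, 0]
R5 ← R5 − (1/4)·R1: [0, 41/4, 3/2]
R3 ← R3 − (29/25)·R2: [0, 0, -36/5]
R4 ← R4 − (12/25)·R2: [0, 0, -18/5]
R5 ← R5 − (41/25)·R2: [0, 0, -54/5]
R4 ← R4 − (1/2)·R3: [0, 0, 0]
R5 ← R5 − (3/2)·R3: [0, 0, 0]
Echelon form has 3 nonzero rows, so rank(M) = 3.
Each nonzero row contributes one pivot column: 3 pivot columns.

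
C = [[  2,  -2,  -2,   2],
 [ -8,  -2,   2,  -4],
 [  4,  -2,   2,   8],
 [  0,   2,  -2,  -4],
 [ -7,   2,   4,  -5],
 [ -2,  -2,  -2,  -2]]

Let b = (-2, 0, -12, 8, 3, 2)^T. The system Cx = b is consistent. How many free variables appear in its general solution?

1

Row reduce the augmented matrix [C | b].
R2 ← R2 + (4)·R1: [0, -10, -6, 4, -8]
R3 ← R3 − (2)·R1: [0, 2, 6, 4, -8]
R5 ← R5 + (7/2)·R1: [0, -5, -3, 2, -4]
R6 ← R6 + R1: [0, -4, -4, 0, 0]
R3 ← R3 + (1/5)·R2: [0, 0, 24/5, 24/5, -48/5]
R4 ← R4 + (1/5)·R2: [0, 0, -16/5, -16/5, 32/5]
R5 ← R5 − (1/2)·R2: [0, 0, 0, 0, 0]
R6 ← R6 − (2/5)·R2: [0, 0, -8/5, -8/5, 16/5]
R4 ← R4 + (2/3)·R3: [0, 0, 0, 0, 0]
R6 ← R6 + (1/3)·R3: [0, 0, 0, 0, 0]
The echelon form has 3 nonzero rows, and every pivot lies in the first 4 columns, so rank(C) = rank([C|b]) = 3.
The system is consistent.
Free variables = (unknowns) − (rank) = 4 − 3 = 1.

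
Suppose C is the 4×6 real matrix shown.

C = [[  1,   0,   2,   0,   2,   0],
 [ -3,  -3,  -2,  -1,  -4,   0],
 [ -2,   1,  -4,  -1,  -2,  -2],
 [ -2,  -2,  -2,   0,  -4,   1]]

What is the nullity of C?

Row reduce to echelon form.
R2 ← R2 + (3)·R1: [0, -3, 4, -1, 2, 0]
R3 ← R3 + (2)·R1: [0, 1, 0, -1, 2, -2]
R4 ← R4 + (2)·R1: [0, -2, 2, 0, 0, 1]
R3 ← R3 + (1/3)·R2: [0, 0, 4/3, -4/3, 8/3, -2]
R4 ← R4 − (2/3)·R2: [0, 0, -2/3, 2/3, -4/3, 1]
R4 ← R4 + (1/2)·R3: [0, 0, 0, 0, 0, 0]
3 nonzero rows, so rank(C) = 3.
C has 6 columns; by rank–nullity, nullity = 6 − 3 = 3.

3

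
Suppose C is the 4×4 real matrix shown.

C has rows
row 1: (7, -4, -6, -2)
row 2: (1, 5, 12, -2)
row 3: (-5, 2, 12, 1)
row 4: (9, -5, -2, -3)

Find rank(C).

3

Row reduce to echelon form.
R2 ← R2 − (1/7)·R1: [0, 39/7, 90/7, -12/7]
R3 ← R3 + (5/7)·R1: [0, -6/7, 54/7, -3/7]
R4 ← R4 − (9/7)·R1: [0, 1/7, 40/7, -3/7]
R3 ← R3 + (2/13)·R2: [0, 0, 126/13, -9/13]
R4 ← R4 − (1/39)·R2: [0, 0, 70/13, -5/13]
R4 ← R4 − (5/9)·R3: [0, 0, 0, 0]
Echelon form has 3 nonzero rows, so rank(C) = 3.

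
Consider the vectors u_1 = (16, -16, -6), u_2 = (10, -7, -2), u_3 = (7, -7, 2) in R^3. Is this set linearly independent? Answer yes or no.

Form the matrix with these vectors as rows and row reduce.
R2 ← R2 − (5/8)·R1: [0, 3, 7/4]
R3 ← R3 − (7/16)·R1: [0, 0, 37/8]
3 nonzero rows, so the 3 vectors span a space of dimension 3.
Since 3 = 3, the vectors are linearly independent.

yes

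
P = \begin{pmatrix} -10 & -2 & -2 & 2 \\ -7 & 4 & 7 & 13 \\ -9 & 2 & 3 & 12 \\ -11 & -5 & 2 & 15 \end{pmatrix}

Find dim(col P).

Row reduce to echelon form.
R2 ← R2 − (7/10)·R1: [0, 27/5, 42/5, 58/5]
R3 ← R3 − (9/10)·R1: [0, 19/5, 24/5, 51/5]
R4 ← R4 − (11/10)·R1: [0, -14/5, 21/5, 64/5]
R3 ← R3 − (19/27)·R2: [0, 0, -10/9, 55/27]
R4 ← R4 + (14/27)·R2: [0, 0, 77/9, 508/27]
R4 ← R4 + (77/10)·R3: [0, 0, 0, 69/2]
Echelon form has 4 nonzero rows, so rank(P) = 4.
The column space has dimension equal to the rank: 4.

4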